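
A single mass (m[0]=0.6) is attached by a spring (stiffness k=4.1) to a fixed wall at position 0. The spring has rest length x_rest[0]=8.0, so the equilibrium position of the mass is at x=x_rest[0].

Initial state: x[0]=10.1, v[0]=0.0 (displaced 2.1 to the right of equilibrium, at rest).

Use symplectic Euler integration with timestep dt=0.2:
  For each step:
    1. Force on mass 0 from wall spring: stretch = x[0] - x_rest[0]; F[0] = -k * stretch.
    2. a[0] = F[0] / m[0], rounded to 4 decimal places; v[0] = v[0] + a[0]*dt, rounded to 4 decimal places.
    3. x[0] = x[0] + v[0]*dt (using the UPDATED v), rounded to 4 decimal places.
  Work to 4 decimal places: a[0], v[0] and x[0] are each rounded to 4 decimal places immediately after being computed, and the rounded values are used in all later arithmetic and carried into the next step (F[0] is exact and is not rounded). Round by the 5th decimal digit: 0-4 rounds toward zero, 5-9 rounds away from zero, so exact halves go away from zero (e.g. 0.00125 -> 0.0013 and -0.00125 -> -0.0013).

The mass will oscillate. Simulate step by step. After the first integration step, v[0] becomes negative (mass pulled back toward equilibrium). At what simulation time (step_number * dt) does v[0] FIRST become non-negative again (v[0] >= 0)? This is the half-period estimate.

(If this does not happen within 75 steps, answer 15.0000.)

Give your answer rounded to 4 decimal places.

Step 0: x=[10.1000] v=[0.0000]
Step 1: x=[9.5260] v=[-2.8700]
Step 2: x=[8.5349] v=[-4.9555]
Step 3: x=[7.3976] v=[-5.6865]
Step 4: x=[6.4250] v=[-4.8632]
Step 5: x=[5.8829] v=[-2.7107]
Step 6: x=[5.9194] v=[0.1827]
First v>=0 after going negative at step 6, time=1.2000

Answer: 1.2000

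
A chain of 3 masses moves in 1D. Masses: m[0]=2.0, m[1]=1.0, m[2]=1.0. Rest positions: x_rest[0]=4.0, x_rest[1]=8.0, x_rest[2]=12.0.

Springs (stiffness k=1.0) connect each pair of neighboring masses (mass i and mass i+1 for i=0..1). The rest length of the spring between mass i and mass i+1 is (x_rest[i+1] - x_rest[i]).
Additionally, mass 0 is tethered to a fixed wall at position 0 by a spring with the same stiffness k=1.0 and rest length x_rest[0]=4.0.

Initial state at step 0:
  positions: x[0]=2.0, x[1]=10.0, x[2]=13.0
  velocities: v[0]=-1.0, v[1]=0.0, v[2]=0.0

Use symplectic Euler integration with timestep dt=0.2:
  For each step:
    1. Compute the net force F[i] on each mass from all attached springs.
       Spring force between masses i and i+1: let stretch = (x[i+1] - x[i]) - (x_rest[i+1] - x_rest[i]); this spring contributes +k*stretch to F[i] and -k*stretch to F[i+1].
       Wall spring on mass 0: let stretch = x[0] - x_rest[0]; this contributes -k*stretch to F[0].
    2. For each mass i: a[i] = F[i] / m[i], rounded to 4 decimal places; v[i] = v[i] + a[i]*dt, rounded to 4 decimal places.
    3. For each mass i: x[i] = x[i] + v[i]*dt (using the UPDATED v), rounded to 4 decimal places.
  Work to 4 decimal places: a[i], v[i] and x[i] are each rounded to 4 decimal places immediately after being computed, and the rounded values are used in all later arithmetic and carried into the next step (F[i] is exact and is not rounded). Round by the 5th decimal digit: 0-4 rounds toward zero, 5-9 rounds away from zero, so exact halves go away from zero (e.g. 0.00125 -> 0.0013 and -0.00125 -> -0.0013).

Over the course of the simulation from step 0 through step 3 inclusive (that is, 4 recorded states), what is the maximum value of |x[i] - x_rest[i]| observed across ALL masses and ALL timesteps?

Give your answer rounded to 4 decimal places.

Answer: 2.0800

Derivation:
Step 0: x=[2.0000 10.0000 13.0000] v=[-1.0000 0.0000 0.0000]
Step 1: x=[1.9200 9.8000 13.0400] v=[-0.4000 -1.0000 0.2000]
Step 2: x=[1.9592 9.4144 13.1104] v=[0.1960 -1.9280 0.3520]
Step 3: x=[2.1083 8.8784 13.1930] v=[0.7456 -2.6798 0.4128]
Max displacement = 2.0800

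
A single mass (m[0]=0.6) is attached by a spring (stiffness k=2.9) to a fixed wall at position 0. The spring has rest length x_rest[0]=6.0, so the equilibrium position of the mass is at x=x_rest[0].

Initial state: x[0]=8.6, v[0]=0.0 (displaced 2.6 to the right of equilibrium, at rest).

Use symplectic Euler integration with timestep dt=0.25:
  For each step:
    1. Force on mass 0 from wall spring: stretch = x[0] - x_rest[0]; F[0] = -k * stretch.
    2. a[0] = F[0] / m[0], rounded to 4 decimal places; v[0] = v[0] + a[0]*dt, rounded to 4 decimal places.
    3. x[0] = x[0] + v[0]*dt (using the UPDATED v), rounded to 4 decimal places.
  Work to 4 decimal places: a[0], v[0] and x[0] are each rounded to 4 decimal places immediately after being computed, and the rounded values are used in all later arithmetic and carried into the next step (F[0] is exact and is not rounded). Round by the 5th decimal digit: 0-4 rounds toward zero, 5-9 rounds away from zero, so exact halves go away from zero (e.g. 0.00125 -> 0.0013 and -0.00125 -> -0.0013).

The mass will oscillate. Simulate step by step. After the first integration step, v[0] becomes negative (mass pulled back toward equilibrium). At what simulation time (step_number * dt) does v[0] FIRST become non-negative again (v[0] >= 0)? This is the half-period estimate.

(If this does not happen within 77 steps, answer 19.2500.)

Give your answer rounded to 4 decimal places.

Answer: 1.5000

Derivation:
Step 0: x=[8.6000] v=[0.0000]
Step 1: x=[7.8146] v=[-3.1417]
Step 2: x=[6.4810] v=[-5.3344]
Step 3: x=[5.0021] v=[-5.9156]
Step 4: x=[3.8247] v=[-4.7098]
Step 5: x=[3.3044] v=[-2.0813]
Step 6: x=[3.5984] v=[1.1759]
First v>=0 after going negative at step 6, time=1.5000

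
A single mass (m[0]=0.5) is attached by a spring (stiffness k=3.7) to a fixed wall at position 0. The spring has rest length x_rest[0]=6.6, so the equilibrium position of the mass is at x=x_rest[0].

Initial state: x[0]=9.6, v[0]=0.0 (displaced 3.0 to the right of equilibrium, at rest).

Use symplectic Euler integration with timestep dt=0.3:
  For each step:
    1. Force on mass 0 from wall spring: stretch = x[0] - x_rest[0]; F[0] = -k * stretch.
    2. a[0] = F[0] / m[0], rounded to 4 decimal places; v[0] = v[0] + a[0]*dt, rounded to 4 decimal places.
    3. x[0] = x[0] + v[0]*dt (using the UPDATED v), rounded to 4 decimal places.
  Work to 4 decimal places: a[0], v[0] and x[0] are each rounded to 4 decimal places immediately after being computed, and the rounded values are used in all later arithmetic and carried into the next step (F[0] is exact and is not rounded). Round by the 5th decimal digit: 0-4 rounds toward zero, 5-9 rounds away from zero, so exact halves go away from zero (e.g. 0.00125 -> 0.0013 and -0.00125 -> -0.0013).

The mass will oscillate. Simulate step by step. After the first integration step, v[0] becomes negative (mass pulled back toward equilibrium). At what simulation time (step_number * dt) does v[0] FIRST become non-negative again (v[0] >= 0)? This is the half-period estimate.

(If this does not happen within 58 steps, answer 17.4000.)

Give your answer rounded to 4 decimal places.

Answer: 1.2000

Derivation:
Step 0: x=[9.6000] v=[0.0000]
Step 1: x=[7.6020] v=[-6.6600]
Step 2: x=[4.9367] v=[-8.8844]
Step 3: x=[3.3791] v=[-5.1919]
Step 4: x=[3.9667] v=[1.9585]
First v>=0 after going negative at step 4, time=1.2000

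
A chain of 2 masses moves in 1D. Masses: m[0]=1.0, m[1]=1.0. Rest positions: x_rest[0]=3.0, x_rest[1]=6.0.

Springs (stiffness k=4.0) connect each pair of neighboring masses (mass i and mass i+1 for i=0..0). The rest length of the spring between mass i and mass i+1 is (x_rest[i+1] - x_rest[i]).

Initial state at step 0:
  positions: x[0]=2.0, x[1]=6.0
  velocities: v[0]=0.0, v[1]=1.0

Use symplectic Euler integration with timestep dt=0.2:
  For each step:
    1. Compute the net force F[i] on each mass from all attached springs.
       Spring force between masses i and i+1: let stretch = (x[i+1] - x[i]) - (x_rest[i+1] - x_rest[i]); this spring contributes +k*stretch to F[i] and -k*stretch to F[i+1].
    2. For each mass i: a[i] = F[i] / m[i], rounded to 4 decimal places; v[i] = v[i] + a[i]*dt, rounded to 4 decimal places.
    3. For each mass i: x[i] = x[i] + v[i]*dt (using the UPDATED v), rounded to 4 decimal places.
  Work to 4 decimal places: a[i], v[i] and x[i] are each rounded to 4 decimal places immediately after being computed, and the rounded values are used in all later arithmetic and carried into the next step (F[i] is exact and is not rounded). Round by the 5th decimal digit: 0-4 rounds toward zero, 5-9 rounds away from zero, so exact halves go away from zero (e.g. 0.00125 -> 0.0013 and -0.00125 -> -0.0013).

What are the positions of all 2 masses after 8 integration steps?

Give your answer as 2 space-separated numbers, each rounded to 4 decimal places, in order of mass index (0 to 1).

Answer: 3.3986 6.2014

Derivation:
Step 0: x=[2.0000 6.0000] v=[0.0000 1.0000]
Step 1: x=[2.1600 6.0400] v=[0.8000 0.2000]
Step 2: x=[2.4608 5.9392] v=[1.5040 -0.5040]
Step 3: x=[2.8381 5.7619] v=[1.8867 -0.8867]
Step 4: x=[3.2032 5.5968] v=[1.8257 -0.8257]
Step 5: x=[3.4713 5.5287] v=[1.3406 -0.3406]
Step 6: x=[3.5886 5.6114] v=[0.5865 0.4135]
Step 7: x=[3.5495 5.8505] v=[-0.1953 1.1953]
Step 8: x=[3.3986 6.2014] v=[-0.7545 1.7545]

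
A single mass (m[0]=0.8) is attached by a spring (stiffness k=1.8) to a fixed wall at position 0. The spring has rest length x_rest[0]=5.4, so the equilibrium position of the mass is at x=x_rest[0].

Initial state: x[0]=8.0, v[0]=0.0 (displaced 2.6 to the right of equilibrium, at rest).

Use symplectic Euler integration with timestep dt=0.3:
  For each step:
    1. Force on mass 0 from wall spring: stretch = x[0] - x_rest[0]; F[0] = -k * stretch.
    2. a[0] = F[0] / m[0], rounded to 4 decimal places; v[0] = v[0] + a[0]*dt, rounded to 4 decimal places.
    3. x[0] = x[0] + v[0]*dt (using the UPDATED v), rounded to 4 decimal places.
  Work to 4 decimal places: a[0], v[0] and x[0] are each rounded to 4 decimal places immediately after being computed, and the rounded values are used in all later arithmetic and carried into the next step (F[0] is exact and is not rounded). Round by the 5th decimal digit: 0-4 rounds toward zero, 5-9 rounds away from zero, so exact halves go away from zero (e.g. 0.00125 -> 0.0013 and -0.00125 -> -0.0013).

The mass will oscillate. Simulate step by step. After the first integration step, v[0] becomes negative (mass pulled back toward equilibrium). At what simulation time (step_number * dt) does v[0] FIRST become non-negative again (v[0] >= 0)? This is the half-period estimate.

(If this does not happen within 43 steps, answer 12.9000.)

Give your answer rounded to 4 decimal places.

Step 0: x=[8.0000] v=[0.0000]
Step 1: x=[7.4735] v=[-1.7550]
Step 2: x=[6.5271] v=[-3.1546]
Step 3: x=[5.3525] v=[-3.9154]
Step 4: x=[4.1875] v=[-3.8833]
Step 5: x=[3.2680] v=[-3.0649]
Step 6: x=[2.7803] v=[-1.6258]
Step 7: x=[2.8231] v=[0.1425]
First v>=0 after going negative at step 7, time=2.1000

Answer: 2.1000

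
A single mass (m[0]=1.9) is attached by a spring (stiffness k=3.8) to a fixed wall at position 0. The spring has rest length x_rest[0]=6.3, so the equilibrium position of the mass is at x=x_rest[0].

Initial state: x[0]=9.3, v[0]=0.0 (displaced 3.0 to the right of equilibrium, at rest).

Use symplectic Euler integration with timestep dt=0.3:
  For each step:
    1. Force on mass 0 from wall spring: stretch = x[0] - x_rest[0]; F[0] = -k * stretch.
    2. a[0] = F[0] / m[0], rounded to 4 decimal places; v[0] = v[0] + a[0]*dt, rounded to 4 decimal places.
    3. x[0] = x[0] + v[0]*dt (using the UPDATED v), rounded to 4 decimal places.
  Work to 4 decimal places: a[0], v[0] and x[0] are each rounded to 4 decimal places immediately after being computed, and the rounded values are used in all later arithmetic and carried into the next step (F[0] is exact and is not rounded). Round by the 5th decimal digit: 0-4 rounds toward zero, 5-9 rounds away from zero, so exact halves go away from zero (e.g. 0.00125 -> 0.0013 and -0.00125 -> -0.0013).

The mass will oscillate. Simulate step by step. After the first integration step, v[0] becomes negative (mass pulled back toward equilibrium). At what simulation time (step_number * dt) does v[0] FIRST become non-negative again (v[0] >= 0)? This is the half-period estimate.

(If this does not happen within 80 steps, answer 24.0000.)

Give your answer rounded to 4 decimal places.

Answer: 2.4000

Derivation:
Step 0: x=[9.3000] v=[0.0000]
Step 1: x=[8.7600] v=[-1.8000]
Step 2: x=[7.7772] v=[-3.2760]
Step 3: x=[6.5285] v=[-4.1623]
Step 4: x=[5.2387] v=[-4.2994]
Step 5: x=[4.1399] v=[-3.6626]
Step 6: x=[3.4300] v=[-2.3665]
Step 7: x=[3.2367] v=[-0.6445]
Step 8: x=[3.5948] v=[1.1935]
First v>=0 after going negative at step 8, time=2.4000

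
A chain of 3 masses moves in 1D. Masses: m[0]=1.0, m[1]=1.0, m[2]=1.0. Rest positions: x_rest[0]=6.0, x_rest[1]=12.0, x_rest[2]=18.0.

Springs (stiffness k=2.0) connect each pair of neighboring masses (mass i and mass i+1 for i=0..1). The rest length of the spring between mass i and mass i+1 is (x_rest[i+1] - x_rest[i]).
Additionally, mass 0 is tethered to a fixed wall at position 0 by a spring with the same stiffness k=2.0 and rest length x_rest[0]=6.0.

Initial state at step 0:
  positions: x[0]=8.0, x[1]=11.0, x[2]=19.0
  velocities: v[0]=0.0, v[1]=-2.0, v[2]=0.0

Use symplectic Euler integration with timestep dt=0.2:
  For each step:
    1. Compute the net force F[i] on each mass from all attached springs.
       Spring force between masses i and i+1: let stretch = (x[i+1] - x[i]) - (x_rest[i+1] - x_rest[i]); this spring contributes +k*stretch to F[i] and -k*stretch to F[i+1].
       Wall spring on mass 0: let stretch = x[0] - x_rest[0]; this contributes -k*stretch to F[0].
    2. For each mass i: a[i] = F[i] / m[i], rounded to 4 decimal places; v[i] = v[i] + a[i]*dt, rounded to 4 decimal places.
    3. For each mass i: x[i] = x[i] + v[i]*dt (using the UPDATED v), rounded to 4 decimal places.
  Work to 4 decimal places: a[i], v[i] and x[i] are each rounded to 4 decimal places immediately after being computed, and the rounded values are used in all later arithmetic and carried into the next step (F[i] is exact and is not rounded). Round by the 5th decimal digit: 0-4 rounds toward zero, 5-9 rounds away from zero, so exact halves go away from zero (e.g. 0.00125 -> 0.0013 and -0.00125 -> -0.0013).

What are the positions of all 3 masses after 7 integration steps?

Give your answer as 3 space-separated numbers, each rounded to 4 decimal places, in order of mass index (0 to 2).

Step 0: x=[8.0000 11.0000 19.0000] v=[0.0000 -2.0000 0.0000]
Step 1: x=[7.6000 11.0000 18.8400] v=[-2.0000 0.0000 -0.8000]
Step 2: x=[6.8640 11.3552 18.5328] v=[-3.6800 1.7760 -1.5360]
Step 3: x=[5.9382 11.9253 18.1314] v=[-4.6291 2.8506 -2.0070]
Step 4: x=[5.0163 12.5129 17.7135] v=[-4.6095 2.9382 -2.0894]
Step 5: x=[4.2928 12.9169 17.3596] v=[-3.6174 2.0198 -1.7696]
Step 6: x=[3.9158 12.9863 17.1303] v=[-1.8849 0.3472 -1.1467]
Step 7: x=[3.9512 12.6616 17.0494] v=[0.1770 -1.6234 -0.4043]

Answer: 3.9512 12.6616 17.0494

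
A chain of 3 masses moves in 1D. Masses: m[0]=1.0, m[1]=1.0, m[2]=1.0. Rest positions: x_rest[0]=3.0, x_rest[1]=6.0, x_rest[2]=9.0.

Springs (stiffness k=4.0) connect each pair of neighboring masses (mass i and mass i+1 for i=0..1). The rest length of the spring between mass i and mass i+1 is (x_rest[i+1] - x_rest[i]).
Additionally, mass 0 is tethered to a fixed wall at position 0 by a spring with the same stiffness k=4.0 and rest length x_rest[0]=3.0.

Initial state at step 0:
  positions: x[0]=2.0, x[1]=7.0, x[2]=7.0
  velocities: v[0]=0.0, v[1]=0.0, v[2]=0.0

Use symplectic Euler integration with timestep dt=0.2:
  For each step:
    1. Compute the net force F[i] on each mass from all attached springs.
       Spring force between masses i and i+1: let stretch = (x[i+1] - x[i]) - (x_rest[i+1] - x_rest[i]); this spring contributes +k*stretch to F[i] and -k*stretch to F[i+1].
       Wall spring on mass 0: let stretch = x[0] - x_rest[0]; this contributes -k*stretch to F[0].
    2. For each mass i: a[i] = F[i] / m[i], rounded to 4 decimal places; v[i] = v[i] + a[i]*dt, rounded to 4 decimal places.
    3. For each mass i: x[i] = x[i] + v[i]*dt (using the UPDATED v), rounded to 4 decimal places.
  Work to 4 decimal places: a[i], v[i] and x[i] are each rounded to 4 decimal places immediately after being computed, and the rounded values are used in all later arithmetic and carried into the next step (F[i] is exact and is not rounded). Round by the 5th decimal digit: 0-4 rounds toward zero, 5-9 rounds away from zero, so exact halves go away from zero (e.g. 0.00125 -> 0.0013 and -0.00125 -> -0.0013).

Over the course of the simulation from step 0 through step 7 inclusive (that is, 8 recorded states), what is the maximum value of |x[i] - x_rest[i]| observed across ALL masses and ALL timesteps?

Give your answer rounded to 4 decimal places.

Answer: 2.2108

Derivation:
Step 0: x=[2.0000 7.0000 7.0000] v=[0.0000 0.0000 0.0000]
Step 1: x=[2.4800 6.2000 7.4800] v=[2.4000 -4.0000 2.4000]
Step 2: x=[3.1584 5.0096 8.2352] v=[3.3920 -5.9520 3.7760]
Step 3: x=[3.6276 4.0391 8.9543] v=[2.3462 -4.8525 3.5955]
Step 4: x=[3.5823 3.7892 9.3670] v=[-0.2267 -1.2495 2.0633]
Step 5: x=[2.9969 4.3986 9.3672] v=[-2.9270 3.0472 0.0011]
Step 6: x=[2.1563 5.5787 9.0524] v=[-4.2032 5.9007 -1.5738]
Step 7: x=[1.5182 6.7670 8.6618] v=[-3.1903 5.9417 -1.9528]
Max displacement = 2.2108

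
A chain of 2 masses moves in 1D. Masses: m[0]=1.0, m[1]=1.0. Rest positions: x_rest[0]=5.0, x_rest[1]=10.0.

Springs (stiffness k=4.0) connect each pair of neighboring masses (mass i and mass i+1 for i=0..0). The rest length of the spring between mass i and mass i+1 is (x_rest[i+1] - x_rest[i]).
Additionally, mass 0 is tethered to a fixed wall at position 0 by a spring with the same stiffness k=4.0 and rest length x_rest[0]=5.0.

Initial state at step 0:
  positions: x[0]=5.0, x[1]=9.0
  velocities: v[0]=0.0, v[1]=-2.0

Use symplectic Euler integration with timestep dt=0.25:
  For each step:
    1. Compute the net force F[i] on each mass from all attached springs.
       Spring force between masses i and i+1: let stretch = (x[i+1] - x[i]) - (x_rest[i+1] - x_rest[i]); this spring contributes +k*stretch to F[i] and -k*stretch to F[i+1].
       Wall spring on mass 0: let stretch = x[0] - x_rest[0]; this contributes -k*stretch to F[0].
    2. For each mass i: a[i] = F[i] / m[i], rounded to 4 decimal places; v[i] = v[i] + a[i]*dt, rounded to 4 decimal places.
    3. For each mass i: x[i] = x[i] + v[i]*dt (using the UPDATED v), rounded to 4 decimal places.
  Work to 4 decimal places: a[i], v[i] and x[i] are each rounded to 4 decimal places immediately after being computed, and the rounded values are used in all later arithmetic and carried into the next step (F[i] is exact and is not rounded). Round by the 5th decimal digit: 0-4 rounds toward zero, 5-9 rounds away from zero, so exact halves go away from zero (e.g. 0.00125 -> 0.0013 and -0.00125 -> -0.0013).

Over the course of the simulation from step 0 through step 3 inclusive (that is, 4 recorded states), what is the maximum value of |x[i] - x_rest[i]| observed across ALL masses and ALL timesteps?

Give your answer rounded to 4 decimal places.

Step 0: x=[5.0000 9.0000] v=[0.0000 -2.0000]
Step 1: x=[4.7500 8.7500] v=[-1.0000 -1.0000]
Step 2: x=[4.3125 8.7500] v=[-1.7500 0.0000]
Step 3: x=[3.9063 8.8906] v=[-1.6250 0.5625]
Max displacement = 1.2500

Answer: 1.2500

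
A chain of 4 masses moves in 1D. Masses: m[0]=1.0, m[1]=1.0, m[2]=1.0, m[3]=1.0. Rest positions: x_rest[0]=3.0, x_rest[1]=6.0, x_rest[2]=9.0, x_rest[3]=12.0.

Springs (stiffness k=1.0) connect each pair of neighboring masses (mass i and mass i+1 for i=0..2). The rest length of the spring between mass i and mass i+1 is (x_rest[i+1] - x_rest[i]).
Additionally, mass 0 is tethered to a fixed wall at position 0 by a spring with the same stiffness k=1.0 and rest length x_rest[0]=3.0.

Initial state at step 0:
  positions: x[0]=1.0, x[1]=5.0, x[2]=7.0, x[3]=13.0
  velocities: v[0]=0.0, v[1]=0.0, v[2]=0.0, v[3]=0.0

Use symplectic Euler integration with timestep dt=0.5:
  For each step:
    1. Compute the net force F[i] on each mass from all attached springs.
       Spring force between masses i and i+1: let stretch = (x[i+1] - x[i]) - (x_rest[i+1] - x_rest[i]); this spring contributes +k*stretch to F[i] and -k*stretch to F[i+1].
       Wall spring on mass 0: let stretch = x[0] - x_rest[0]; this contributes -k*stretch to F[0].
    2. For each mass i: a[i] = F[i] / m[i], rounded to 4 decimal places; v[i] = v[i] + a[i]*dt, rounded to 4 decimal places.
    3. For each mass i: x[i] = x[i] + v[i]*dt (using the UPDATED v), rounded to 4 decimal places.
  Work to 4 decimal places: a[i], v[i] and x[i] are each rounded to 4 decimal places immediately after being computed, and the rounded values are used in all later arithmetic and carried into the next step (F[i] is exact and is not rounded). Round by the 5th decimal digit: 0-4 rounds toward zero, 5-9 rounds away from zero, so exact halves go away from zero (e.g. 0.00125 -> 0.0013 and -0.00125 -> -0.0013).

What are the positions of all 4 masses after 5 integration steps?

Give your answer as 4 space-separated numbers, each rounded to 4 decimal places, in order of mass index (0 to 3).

Answer: 3.4953 7.7209 8.0147 10.3526

Derivation:
Step 0: x=[1.0000 5.0000 7.0000 13.0000] v=[0.0000 0.0000 0.0000 0.0000]
Step 1: x=[1.7500 4.5000 8.0000 12.2500] v=[1.5000 -1.0000 2.0000 -1.5000]
Step 2: x=[2.7500 4.1875 9.1875 11.1875] v=[2.0000 -0.6250 2.3750 -2.1250]
Step 3: x=[3.4219 4.7657 9.6250 10.3750] v=[1.3438 1.1563 0.8750 -1.6250]
Step 4: x=[3.5743 6.2228 9.0352 10.1250] v=[0.3048 2.9141 -1.1797 -0.5000]
Step 5: x=[3.4953 7.7209 8.0147 10.3526] v=[-0.1581 2.9961 -2.0410 0.4551]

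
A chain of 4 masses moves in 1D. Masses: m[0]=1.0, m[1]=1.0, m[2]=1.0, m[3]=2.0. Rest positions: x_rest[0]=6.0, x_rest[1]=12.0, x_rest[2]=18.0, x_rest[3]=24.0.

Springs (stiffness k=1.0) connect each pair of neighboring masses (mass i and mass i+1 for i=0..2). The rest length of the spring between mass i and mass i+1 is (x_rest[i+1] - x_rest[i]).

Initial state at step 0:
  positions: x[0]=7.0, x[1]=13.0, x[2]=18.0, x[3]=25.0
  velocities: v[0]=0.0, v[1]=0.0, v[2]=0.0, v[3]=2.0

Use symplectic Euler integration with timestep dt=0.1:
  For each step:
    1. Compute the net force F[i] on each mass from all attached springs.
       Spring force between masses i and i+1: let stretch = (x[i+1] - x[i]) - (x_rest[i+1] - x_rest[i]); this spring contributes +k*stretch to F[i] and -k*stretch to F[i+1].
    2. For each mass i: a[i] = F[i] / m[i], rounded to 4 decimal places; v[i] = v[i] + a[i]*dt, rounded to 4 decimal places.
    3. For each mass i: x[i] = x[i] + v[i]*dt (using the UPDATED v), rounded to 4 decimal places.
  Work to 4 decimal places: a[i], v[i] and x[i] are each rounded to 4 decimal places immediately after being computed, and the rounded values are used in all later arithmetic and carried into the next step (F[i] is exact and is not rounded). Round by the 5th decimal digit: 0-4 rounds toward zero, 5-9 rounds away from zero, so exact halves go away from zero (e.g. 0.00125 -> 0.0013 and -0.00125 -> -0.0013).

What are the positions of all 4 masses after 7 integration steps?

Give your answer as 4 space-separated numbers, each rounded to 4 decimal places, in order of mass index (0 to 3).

Step 0: x=[7.0000 13.0000 18.0000 25.0000] v=[0.0000 0.0000 0.0000 2.0000]
Step 1: x=[7.0000 12.9900 18.0200 25.1950] v=[0.0000 -0.1000 0.2000 1.9500]
Step 2: x=[6.9999 12.9704 18.0615 25.3841] v=[-0.0010 -0.1960 0.4145 1.8913]
Step 3: x=[6.9995 12.9420 18.1253 25.5666] v=[-0.0040 -0.2839 0.6377 1.8252]
Step 4: x=[6.9985 12.9060 18.2117 25.7419] v=[-0.0098 -0.3598 0.8635 1.7531]
Step 5: x=[6.9966 12.8640 18.3203 25.9096] v=[-0.0191 -0.4200 1.0860 1.6766]
Step 6: x=[6.9934 12.8179 18.4502 26.0693] v=[-0.0324 -0.4611 1.2993 1.5971]
Step 7: x=[6.9884 12.7699 18.6000 26.2209] v=[-0.0500 -0.4803 1.4980 1.5161]

Answer: 6.9884 12.7699 18.6000 26.2209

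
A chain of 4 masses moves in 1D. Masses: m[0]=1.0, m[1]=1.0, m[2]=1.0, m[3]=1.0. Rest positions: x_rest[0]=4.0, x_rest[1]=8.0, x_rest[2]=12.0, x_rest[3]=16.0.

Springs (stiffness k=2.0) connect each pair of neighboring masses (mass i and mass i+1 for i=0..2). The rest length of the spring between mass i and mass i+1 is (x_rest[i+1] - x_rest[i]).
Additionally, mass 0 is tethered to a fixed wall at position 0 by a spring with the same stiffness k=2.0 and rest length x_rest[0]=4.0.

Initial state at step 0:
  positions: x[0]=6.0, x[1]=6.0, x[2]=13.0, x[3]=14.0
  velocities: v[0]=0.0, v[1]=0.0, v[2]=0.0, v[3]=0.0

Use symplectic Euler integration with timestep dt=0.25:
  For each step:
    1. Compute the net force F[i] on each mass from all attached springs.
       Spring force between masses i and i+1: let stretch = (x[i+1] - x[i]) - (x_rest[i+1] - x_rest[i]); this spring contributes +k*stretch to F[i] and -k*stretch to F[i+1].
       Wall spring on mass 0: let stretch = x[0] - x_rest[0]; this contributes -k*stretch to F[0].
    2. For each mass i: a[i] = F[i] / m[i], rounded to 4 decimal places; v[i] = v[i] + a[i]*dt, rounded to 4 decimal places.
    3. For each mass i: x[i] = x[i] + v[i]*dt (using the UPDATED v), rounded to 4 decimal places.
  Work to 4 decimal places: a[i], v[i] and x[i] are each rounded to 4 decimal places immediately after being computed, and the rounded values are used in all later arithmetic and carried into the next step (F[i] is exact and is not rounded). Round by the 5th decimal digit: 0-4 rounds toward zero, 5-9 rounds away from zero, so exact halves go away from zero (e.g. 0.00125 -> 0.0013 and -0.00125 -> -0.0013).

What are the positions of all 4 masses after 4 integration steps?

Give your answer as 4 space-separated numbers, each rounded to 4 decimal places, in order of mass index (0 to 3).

Answer: 2.1321 9.8475 9.6451 16.0377

Derivation:
Step 0: x=[6.0000 6.0000 13.0000 14.0000] v=[0.0000 0.0000 0.0000 0.0000]
Step 1: x=[5.2500 6.8750 12.2500 14.3750] v=[-3.0000 3.5000 -3.0000 1.5000]
Step 2: x=[4.0469 8.2188 11.0938 14.9844] v=[-4.8125 5.3750 -4.6250 2.4375]
Step 3: x=[2.8594 9.4005 10.0645 15.6075] v=[-4.7500 4.7266 -4.1172 2.4922]
Step 4: x=[2.1321 9.8475 9.6451 16.0377] v=[-2.9092 1.7881 -1.6777 1.7207]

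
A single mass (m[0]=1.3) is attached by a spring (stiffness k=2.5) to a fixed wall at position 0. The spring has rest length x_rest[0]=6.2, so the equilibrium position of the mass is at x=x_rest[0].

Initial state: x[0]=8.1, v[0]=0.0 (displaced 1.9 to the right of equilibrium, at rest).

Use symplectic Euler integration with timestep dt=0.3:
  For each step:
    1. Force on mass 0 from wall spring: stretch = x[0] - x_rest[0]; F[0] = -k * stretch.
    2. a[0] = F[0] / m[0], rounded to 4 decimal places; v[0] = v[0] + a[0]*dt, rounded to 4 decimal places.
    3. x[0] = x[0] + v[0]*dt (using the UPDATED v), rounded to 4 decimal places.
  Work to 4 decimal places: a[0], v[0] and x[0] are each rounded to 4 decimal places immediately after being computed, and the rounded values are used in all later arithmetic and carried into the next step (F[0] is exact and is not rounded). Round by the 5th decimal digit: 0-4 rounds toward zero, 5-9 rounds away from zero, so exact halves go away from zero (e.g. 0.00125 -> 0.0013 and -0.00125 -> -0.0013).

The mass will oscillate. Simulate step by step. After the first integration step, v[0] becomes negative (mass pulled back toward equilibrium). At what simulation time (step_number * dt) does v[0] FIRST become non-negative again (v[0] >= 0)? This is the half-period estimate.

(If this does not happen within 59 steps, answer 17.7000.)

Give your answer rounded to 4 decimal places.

Answer: 2.4000

Derivation:
Step 0: x=[8.1000] v=[0.0000]
Step 1: x=[7.7712] v=[-1.0961]
Step 2: x=[7.1704] v=[-2.0026]
Step 3: x=[6.4017] v=[-2.5625]
Step 4: x=[5.5980] v=[-2.6789]
Step 5: x=[4.8985] v=[-2.3316]
Step 6: x=[4.4243] v=[-1.5807]
Step 7: x=[4.2574] v=[-0.5563]
Step 8: x=[4.4267] v=[0.5644]
First v>=0 after going negative at step 8, time=2.4000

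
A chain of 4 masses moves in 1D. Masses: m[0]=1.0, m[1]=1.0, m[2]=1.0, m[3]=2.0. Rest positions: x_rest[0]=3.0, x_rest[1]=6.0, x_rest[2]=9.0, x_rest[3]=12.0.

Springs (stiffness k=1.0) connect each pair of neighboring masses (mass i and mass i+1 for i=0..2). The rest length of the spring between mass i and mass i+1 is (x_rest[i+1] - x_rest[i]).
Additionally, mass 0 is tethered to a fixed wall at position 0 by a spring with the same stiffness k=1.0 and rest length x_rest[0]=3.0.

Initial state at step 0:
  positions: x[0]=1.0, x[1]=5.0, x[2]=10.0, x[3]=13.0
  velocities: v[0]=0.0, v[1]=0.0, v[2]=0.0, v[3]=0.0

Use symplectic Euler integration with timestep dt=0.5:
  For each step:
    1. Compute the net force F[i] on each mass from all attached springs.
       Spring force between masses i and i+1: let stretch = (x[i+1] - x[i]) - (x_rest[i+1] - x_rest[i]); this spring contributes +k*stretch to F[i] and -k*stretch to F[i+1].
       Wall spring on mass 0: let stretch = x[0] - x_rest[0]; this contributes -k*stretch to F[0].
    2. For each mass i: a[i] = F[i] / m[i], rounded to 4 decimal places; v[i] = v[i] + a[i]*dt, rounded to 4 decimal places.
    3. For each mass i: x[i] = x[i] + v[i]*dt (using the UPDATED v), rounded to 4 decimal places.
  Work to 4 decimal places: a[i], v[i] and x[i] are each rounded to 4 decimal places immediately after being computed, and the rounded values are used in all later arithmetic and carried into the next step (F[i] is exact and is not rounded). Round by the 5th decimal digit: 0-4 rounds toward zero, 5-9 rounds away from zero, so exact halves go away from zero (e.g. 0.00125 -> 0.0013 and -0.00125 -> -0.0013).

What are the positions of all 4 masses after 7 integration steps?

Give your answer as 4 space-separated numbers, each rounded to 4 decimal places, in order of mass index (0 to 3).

Answer: 3.3787 7.6166 10.5903 11.1741

Derivation:
Step 0: x=[1.0000 5.0000 10.0000 13.0000] v=[0.0000 0.0000 0.0000 0.0000]
Step 1: x=[1.7500 5.2500 9.5000 13.0000] v=[1.5000 0.5000 -1.0000 0.0000]
Step 2: x=[2.9375 5.6875 8.8125 12.9375] v=[2.3750 0.8750 -1.3750 -0.1250]
Step 3: x=[4.0782 6.2188 8.3750 12.7344] v=[2.2813 1.0625 -0.8750 -0.4063]
Step 4: x=[4.7345 6.7540 8.4883 12.3613] v=[1.3125 1.0703 0.2266 -0.7462]
Step 5: x=[4.7120 7.2179 9.1363 11.8791] v=[-0.0450 0.9277 1.2960 -0.9645]
Step 6: x=[4.1380 7.5349 9.9904 11.4290] v=[-1.1481 0.6340 1.7082 -0.9002]
Step 7: x=[3.3787 7.6166 10.5903 11.1741] v=[-1.5187 0.1633 1.1998 -0.5099]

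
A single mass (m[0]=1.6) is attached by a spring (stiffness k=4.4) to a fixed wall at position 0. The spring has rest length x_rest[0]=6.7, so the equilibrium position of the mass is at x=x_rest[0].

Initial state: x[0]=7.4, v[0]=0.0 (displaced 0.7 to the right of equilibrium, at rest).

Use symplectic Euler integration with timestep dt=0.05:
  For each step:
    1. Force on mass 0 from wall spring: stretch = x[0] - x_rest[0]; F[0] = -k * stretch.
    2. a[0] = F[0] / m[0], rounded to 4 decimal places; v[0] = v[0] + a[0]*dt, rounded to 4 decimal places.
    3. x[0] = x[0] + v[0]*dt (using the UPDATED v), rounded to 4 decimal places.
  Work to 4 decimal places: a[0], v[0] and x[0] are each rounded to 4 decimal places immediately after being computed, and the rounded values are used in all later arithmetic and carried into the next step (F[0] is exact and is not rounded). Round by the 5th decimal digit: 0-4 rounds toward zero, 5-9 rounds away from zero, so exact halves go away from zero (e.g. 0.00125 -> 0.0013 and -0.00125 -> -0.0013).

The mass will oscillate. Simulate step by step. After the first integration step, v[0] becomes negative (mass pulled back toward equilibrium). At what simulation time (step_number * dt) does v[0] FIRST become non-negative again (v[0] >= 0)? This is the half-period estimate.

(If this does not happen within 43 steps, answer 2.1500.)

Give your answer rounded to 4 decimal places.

Answer: 1.9000

Derivation:
Step 0: x=[7.4000] v=[0.0000]
Step 1: x=[7.3952] v=[-0.0963]
Step 2: x=[7.3856] v=[-0.1919]
Step 3: x=[7.3713] v=[-0.2862]
Step 4: x=[7.3524] v=[-0.3785]
Step 5: x=[7.3290] v=[-0.4682]
Step 6: x=[7.3013] v=[-0.5547]
Step 7: x=[7.2694] v=[-0.6374]
Step 8: x=[7.2336] v=[-0.7157]
Step 9: x=[7.1941] v=[-0.7891]
Step 10: x=[7.1513] v=[-0.8570]
Step 11: x=[7.1053] v=[-0.9191]
Step 12: x=[7.0566] v=[-0.9748]
Step 13: x=[7.0054] v=[-1.0238]
Step 14: x=[6.9521] v=[-1.0658]
Step 15: x=[6.8971] v=[-1.1005]
Step 16: x=[6.8407] v=[-1.1276]
Step 17: x=[6.7834] v=[-1.1469]
Step 18: x=[6.7255] v=[-1.1584]
Step 19: x=[6.6674] v=[-1.1619]
Step 20: x=[6.6095] v=[-1.1574]
Step 21: x=[6.5523] v=[-1.1450]
Step 22: x=[6.4961] v=[-1.1247]
Step 23: x=[6.4413] v=[-1.0967]
Step 24: x=[6.3882] v=[-1.0611]
Step 25: x=[6.3373] v=[-1.0182]
Step 26: x=[6.2889] v=[-0.9683]
Step 27: x=[6.2433] v=[-0.9118]
Step 28: x=[6.2009] v=[-0.8490]
Step 29: x=[6.1619] v=[-0.7804]
Step 30: x=[6.1266] v=[-0.7064]
Step 31: x=[6.0952] v=[-0.6276]
Step 32: x=[6.0680] v=[-0.5444]
Step 33: x=[6.0451] v=[-0.4575]
Step 34: x=[6.0267] v=[-0.3675]
Step 35: x=[6.0130] v=[-0.2749]
Step 36: x=[6.0040] v=[-0.1804]
Step 37: x=[5.9998] v=[-0.0847]
Step 38: x=[6.0004] v=[0.0116]
First v>=0 after going negative at step 38, time=1.9000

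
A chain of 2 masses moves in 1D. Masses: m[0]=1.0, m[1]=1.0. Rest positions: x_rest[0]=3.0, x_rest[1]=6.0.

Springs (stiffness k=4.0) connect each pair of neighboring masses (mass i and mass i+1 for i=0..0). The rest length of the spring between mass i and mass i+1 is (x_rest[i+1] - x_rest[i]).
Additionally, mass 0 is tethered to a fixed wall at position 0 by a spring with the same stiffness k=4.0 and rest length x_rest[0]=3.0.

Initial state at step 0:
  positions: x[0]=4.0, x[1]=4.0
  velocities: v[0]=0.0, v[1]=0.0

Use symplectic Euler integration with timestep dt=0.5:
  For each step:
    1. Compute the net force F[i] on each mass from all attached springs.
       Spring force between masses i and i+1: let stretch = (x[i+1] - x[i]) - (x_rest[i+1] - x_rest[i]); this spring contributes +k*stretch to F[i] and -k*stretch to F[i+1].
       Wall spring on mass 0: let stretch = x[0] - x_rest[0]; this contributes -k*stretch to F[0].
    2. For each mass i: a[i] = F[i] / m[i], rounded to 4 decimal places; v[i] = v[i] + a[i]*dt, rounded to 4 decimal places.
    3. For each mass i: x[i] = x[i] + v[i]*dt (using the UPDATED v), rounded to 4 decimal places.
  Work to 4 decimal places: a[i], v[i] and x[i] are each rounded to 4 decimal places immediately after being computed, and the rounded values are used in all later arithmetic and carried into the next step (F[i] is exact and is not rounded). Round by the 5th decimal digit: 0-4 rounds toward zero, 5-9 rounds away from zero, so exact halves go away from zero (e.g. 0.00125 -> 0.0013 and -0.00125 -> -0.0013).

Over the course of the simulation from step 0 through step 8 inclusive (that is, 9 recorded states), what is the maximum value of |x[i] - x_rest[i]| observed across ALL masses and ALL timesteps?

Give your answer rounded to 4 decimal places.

Step 0: x=[4.0000 4.0000] v=[0.0000 0.0000]
Step 1: x=[0.0000 7.0000] v=[-8.0000 6.0000]
Step 2: x=[3.0000 6.0000] v=[6.0000 -2.0000]
Step 3: x=[6.0000 5.0000] v=[6.0000 -2.0000]
Step 4: x=[2.0000 8.0000] v=[-8.0000 6.0000]
Step 5: x=[2.0000 8.0000] v=[0.0000 0.0000]
Step 6: x=[6.0000 5.0000] v=[8.0000 -6.0000]
Step 7: x=[3.0000 6.0000] v=[-6.0000 2.0000]
Step 8: x=[0.0000 7.0000] v=[-6.0000 2.0000]
Max displacement = 3.0000

Answer: 3.0000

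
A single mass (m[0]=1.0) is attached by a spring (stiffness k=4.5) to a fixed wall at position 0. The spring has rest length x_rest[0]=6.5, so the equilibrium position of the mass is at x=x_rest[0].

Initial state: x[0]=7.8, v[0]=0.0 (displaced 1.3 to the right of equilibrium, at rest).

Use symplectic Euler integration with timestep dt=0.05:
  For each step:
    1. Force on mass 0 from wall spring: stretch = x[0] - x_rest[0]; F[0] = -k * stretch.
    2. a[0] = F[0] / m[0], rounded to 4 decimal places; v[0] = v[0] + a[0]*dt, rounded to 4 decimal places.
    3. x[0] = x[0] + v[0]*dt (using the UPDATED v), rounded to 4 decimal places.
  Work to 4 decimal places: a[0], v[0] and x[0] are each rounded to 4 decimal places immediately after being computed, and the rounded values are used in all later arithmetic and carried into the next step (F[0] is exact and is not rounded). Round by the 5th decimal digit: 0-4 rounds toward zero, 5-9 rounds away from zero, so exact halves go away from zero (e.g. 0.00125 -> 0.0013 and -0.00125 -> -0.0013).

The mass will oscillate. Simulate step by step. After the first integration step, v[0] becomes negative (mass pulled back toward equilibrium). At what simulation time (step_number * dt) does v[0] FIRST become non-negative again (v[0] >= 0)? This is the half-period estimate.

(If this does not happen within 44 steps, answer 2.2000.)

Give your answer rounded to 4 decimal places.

Step 0: x=[7.8000] v=[0.0000]
Step 1: x=[7.7854] v=[-0.2925]
Step 2: x=[7.7563] v=[-0.5817]
Step 3: x=[7.7131] v=[-0.8644]
Step 4: x=[7.6562] v=[-1.1374]
Step 5: x=[7.5863] v=[-1.3975]
Step 6: x=[7.5042] v=[-1.6419]
Step 7: x=[7.4108] v=[-1.8678]
Step 8: x=[7.3072] v=[-2.0727]
Step 9: x=[7.1945] v=[-2.2543]
Step 10: x=[7.0740] v=[-2.4106]
Step 11: x=[6.9470] v=[-2.5398]
Step 12: x=[6.8150] v=[-2.6404]
Step 13: x=[6.6794] v=[-2.7113]
Step 14: x=[6.5418] v=[-2.7517]
Step 15: x=[6.4037] v=[-2.7611]
Step 16: x=[6.2667] v=[-2.7394]
Step 17: x=[6.1324] v=[-2.6869]
Step 18: x=[6.0022] v=[-2.6042]
Step 19: x=[5.8776] v=[-2.4922]
Step 20: x=[5.7600] v=[-2.3522]
Step 21: x=[5.6507] v=[-2.1857]
Step 22: x=[5.5510] v=[-1.9946]
Step 23: x=[5.4619] v=[-1.7811]
Step 24: x=[5.3845] v=[-1.5475]
Step 25: x=[5.3197] v=[-1.2965]
Step 26: x=[5.2682] v=[-1.0309]
Step 27: x=[5.2305] v=[-0.7537]
Step 28: x=[5.2071] v=[-0.4681]
Step 29: x=[5.1982] v=[-0.1772]
Step 30: x=[5.2040] v=[0.1157]
First v>=0 after going negative at step 30, time=1.5000

Answer: 1.5000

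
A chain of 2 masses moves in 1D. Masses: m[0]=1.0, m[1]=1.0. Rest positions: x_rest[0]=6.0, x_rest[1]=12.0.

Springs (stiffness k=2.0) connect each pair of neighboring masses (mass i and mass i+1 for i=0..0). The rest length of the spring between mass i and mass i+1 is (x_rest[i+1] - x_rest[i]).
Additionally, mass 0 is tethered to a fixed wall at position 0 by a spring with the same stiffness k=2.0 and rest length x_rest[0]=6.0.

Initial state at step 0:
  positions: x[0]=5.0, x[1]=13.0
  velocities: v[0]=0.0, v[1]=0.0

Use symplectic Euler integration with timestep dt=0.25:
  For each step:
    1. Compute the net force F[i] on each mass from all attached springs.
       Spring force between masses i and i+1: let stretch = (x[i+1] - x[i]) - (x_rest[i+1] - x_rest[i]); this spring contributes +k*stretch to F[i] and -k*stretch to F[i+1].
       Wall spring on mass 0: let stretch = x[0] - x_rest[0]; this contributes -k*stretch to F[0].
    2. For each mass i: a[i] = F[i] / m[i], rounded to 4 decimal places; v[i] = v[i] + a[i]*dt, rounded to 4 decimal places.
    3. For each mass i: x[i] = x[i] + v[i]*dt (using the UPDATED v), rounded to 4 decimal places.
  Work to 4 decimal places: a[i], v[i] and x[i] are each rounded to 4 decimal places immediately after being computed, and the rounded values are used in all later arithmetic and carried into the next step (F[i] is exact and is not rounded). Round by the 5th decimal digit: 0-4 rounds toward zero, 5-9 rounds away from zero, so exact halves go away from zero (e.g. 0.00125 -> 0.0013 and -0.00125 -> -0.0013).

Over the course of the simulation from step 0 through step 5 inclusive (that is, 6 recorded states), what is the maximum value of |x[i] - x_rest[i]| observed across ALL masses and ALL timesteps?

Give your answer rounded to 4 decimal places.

Answer: 1.2820

Derivation:
Step 0: x=[5.0000 13.0000] v=[0.0000 0.0000]
Step 1: x=[5.3750 12.7500] v=[1.5000 -1.0000]
Step 2: x=[6.0000 12.3281] v=[2.5000 -1.6875]
Step 3: x=[6.6660 11.8652] v=[2.6641 -1.8516]
Step 4: x=[7.1487 11.5024] v=[1.9307 -1.4512]
Step 5: x=[7.2820 11.3454] v=[0.5332 -0.6281]
Max displacement = 1.2820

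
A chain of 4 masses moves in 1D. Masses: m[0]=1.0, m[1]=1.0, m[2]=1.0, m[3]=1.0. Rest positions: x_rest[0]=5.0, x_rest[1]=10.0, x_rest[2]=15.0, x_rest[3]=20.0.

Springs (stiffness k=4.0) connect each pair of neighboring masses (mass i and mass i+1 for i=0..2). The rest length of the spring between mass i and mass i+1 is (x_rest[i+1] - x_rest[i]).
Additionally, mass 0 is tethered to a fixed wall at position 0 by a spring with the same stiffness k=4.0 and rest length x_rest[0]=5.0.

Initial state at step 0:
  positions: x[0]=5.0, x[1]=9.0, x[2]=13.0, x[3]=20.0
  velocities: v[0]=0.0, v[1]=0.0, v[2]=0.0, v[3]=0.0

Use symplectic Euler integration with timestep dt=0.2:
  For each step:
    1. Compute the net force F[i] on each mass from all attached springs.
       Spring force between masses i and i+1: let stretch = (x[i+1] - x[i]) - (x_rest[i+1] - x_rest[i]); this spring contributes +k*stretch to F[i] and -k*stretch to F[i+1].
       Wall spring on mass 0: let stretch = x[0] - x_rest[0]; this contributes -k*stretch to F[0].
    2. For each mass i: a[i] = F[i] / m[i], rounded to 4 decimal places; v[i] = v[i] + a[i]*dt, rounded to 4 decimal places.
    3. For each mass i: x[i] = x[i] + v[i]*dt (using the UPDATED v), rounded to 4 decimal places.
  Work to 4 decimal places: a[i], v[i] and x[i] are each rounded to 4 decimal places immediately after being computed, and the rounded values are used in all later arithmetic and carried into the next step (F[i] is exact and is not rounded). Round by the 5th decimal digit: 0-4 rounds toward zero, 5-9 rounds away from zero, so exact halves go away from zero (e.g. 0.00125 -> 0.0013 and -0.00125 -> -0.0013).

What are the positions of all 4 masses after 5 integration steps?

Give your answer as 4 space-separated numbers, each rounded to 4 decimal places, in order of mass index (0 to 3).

Answer: 4.1328 9.8705 15.2854 18.3904

Derivation:
Step 0: x=[5.0000 9.0000 13.0000 20.0000] v=[0.0000 0.0000 0.0000 0.0000]
Step 1: x=[4.8400 9.0000 13.4800 19.6800] v=[-0.8000 0.0000 2.4000 -1.6000]
Step 2: x=[4.5712 9.0512 14.2352 19.1680] v=[-1.3440 0.2560 3.7760 -2.5600]
Step 3: x=[4.2878 9.2150 14.9502 18.6668] v=[-1.4170 0.8192 3.5750 -2.5062]
Step 4: x=[4.1067 9.5081 15.3422 18.3709] v=[-0.9055 1.4656 1.9601 -1.4795]
Step 5: x=[4.1328 9.8705 15.2854 18.3904] v=[0.1303 1.8118 -0.2842 0.0975]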